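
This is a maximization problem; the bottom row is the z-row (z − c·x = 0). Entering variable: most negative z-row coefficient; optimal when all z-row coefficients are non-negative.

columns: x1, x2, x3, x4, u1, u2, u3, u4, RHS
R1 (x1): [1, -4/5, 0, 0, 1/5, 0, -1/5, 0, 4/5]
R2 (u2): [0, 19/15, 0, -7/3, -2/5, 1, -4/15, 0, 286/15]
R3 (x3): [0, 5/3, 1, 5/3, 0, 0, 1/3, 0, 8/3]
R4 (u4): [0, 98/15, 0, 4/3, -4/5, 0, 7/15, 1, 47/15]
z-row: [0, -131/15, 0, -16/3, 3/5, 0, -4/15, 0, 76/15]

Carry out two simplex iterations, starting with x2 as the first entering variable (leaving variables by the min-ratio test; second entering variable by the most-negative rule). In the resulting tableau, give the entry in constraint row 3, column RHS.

Ratio test on column x2 — row 1: entry -4/5 ≤ 0; row 2: (286/15)/(19/15) = 286/19; row 3: (8/3)/(5/3) = 8/5; row 4: (47/15)/(98/15) = 47/98. Minimum is 47/98 at row 4 (u4 leaves); pivot element 98/15.
Divide row 4 by 98/15; eliminate column x2 from the other rows.
Second iteration: most negative z-row entry is -174/49 in column x4, so x4 enters.
Ratio test on column x4 — row 1: (58/49)/(8/49) = 29/4; row 2: entry -127/49 ≤ 0; row 3: (183/98)/(65/49) = 183/130; row 4: (47/98)/(10/49) = 47/20. Minimum is 183/130 at row 3 (x3 leaves); pivot element 65/49.
Divide row 3 by 65/49; eliminate column x4 from the other rows.
After both pivots, the entry at constraint row 3, column RHS is 183/130.

183/130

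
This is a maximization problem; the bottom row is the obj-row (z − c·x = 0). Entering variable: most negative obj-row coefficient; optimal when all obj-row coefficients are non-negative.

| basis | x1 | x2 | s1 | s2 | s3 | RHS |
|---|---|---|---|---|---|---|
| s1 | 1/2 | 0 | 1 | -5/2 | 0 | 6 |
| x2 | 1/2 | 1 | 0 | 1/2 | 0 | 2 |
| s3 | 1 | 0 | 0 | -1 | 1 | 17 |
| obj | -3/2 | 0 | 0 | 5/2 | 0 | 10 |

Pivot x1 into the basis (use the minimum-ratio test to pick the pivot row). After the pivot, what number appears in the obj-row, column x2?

Ratio test on column x1 — row 1: 6/(1/2) = 12; row 2: 2/(1/2) = 4; row 3: 17/1 = 17. Minimum is 4 at row 2 (x2 leaves); pivot element 1/2.
Divide row 2 by 1/2; eliminate column x1 from the other rows.
obj-row update in column x2: 0 − (-3/2)·2 = 3.

3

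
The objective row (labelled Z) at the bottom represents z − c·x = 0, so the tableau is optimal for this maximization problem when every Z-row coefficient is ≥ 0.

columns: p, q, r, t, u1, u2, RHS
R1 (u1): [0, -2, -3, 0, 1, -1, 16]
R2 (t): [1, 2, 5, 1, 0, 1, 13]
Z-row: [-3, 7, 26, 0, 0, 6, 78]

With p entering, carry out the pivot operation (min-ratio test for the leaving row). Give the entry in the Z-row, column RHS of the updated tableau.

117

Ratio test on column p — row 1: entry 0 ≤ 0; row 2: 13/1 = 13. Minimum is 13 at row 2 (t leaves); pivot element 1.
Divide row 2 by 1; eliminate column p from the other rows.
Z-row update in column RHS: 78 − (-3)·13 = 117.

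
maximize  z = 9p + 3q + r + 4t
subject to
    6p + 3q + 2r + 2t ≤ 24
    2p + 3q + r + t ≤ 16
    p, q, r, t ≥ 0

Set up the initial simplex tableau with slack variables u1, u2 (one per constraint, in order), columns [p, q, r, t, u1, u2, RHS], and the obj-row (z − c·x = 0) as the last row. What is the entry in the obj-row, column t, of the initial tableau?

The obj-row carries the negated objective coefficients: the t entry is -4.

-4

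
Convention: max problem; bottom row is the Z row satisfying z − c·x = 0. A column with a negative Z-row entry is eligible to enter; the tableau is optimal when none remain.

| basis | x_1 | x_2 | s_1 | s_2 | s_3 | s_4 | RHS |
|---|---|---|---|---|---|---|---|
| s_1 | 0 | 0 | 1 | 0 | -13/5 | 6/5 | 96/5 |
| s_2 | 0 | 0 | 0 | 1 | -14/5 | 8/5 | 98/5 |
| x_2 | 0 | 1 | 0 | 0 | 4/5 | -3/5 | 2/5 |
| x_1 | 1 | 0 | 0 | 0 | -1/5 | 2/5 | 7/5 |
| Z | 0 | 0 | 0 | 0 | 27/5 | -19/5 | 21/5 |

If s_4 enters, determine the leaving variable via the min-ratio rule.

x_1

Column s_4 entries and ratios — s_1: (96/5)/(6/5) = 16; s_2: (98/5)/(8/5) = 49/4; x_2: -3/5 ≤ 0, skip; x_1: (7/5)/(2/5) = 7/2.
Smallest ratio is 7/2 in the row of x_1, so x_1 leaves.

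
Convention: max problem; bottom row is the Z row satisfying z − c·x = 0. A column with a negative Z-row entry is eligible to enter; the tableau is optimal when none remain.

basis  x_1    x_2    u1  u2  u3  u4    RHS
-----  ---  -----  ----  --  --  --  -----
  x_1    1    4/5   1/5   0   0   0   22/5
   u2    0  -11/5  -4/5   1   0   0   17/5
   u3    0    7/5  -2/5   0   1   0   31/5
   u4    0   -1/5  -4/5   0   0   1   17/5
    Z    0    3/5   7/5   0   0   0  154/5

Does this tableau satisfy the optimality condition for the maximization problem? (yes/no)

yes

Every Z-row coefficient is ≥ 0, so the tableau is optimal.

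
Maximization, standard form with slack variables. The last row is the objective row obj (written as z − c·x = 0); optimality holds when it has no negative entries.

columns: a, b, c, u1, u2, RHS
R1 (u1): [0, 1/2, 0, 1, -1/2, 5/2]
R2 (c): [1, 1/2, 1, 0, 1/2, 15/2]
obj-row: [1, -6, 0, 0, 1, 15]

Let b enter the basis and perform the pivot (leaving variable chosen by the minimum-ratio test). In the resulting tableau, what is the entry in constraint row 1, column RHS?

5

Ratio test on column b — row 1: (5/2)/(1/2) = 5; row 2: (15/2)/(1/2) = 15. Minimum is 5 at row 1 (u1 leaves); pivot element 1/2.
Divide row 1 by 1/2; eliminate column b from the other rows.
In the new row 1, the RHS entry is the old entry divided by the pivot: (5/2)/(1/2) = 5.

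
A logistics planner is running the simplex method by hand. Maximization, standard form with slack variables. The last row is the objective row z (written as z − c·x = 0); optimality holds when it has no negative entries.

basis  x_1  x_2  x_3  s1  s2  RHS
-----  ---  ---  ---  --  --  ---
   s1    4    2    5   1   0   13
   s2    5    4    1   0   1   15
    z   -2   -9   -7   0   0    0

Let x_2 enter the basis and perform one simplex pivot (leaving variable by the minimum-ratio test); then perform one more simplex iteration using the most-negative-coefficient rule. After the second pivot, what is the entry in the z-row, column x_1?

65/6

Ratio test on column x_2 — row 1: 13/2 = 13/2; row 2: 15/4 = 15/4. Minimum is 15/4 at row 2 (s2 leaves); pivot element 4.
Divide row 2 by 4; eliminate column x_2 from the other rows.
Second iteration: most negative z-row entry is -19/4 in column x_3, so x_3 enters.
Ratio test on column x_3 — row 1: (11/2)/(9/2) = 11/9; row 2: (15/4)/(1/4) = 15. Minimum is 11/9 at row 1 (s1 leaves); pivot element 9/2.
Divide row 1 by 9/2; eliminate column x_3 from the other rows.
After both pivots, the entry at the z-row, column x_1 is 65/6.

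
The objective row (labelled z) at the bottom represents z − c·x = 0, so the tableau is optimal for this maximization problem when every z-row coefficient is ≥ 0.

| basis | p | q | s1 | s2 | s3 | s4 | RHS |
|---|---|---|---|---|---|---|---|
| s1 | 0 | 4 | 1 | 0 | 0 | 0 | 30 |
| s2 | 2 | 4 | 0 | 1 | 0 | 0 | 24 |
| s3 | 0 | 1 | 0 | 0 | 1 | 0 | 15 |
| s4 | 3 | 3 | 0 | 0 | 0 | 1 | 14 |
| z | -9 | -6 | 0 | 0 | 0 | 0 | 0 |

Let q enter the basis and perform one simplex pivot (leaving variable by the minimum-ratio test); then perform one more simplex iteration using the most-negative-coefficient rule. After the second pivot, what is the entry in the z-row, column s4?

Ratio test on column q — row 1: 30/4 = 15/2; row 2: 24/4 = 6; row 3: 15/1 = 15; row 4: 14/3 = 14/3. Minimum is 14/3 at row 4 (s4 leaves); pivot element 3.
Divide row 4 by 3; eliminate column q from the other rows.
Second iteration: most negative z-row entry is -3 in column p, so p enters.
Ratio test on column p — row 1: entry -4 ≤ 0; row 2: entry -2 ≤ 0; row 3: entry -1 ≤ 0; row 4: (14/3)/1 = 14/3. Minimum is 14/3 at row 4 (q leaves); pivot element 1.
Divide row 4 by 1; eliminate column p from the other rows.
After both pivots, the entry at the z-row, column s4 is 3.

3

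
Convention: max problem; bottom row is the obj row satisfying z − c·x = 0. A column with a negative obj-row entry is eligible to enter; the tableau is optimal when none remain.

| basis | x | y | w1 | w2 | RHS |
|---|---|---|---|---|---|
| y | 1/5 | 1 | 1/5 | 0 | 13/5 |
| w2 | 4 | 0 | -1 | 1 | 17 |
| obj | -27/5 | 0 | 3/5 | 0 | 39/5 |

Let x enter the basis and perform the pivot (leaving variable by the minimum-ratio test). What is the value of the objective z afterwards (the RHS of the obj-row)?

123/4

Ratio test on column x — row 1: (13/5)/(1/5) = 13; row 2: 17/4 = 17/4. Minimum is 17/4 at row 2 (w2 leaves); pivot element 4.
Pivot on row 2; the obj-row RHS becomes 39/5 − (-27/5)·(17/4) = 123/4.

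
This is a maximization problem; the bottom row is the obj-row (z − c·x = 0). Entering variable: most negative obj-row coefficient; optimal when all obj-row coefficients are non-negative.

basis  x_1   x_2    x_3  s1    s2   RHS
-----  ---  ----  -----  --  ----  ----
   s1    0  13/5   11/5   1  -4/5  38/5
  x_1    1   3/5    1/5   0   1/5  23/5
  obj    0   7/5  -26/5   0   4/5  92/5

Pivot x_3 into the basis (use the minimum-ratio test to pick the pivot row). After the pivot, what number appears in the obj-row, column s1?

26/11

Ratio test on column x_3 — row 1: (38/5)/(11/5) = 38/11; row 2: (23/5)/(1/5) = 23. Minimum is 38/11 at row 1 (s1 leaves); pivot element 11/5.
Divide row 1 by 11/5; eliminate column x_3 from the other rows.
obj-row update in column s1: 0 − (-26/5)·(5/11) = 26/11.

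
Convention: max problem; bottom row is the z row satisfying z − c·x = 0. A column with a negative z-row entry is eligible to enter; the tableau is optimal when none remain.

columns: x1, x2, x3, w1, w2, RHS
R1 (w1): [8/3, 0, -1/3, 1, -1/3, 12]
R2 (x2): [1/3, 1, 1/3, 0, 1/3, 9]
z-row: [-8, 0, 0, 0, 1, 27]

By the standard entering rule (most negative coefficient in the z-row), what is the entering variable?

x1

Negative z-row entries: x1: -8.
The most negative is -8 in column x1, so x1 enters.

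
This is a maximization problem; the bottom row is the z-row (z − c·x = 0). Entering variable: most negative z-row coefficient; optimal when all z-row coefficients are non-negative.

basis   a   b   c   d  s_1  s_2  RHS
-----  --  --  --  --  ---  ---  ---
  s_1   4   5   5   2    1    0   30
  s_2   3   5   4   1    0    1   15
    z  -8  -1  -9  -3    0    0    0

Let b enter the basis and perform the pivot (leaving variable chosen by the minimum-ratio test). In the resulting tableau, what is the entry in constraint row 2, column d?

1/5

Ratio test on column b — row 1: 30/5 = 6; row 2: 15/5 = 3. Minimum is 3 at row 2 (s_2 leaves); pivot element 5.
Divide row 2 by 5; eliminate column b from the other rows.
In the new row 2, the d entry is the old entry divided by the pivot: 1/5 = 1/5.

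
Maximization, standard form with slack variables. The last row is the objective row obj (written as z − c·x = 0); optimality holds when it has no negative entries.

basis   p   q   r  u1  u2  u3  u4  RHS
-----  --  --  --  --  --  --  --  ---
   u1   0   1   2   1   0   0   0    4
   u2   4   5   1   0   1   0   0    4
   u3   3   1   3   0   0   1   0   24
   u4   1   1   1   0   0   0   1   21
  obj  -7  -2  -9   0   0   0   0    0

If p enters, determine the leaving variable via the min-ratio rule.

u2

Column p entries and ratios — u1: 0 ≤ 0, skip; u2: 4/4 = 1; u3: 24/3 = 8; u4: 21/1 = 21.
Smallest ratio is 1 in the row of u2, so u2 leaves.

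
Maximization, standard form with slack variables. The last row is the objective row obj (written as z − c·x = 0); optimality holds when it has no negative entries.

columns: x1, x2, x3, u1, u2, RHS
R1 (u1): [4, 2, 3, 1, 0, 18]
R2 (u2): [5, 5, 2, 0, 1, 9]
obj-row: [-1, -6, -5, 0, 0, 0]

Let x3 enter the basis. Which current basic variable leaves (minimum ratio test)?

Column x3 entries and ratios — u1: 18/3 = 6; u2: 9/2 = 9/2.
Smallest ratio is 9/2 in the row of u2, so u2 leaves.

u2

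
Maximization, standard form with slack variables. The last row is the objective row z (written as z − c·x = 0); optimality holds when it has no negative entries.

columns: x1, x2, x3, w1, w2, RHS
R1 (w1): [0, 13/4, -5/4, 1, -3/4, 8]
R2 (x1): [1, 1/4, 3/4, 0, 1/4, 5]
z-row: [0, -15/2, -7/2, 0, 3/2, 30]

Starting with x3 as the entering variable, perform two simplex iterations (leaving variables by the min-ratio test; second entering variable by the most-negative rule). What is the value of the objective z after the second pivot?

Ratio test on column x3 — row 1: entry -5/4 ≤ 0; row 2: 5/(3/4) = 20/3. Minimum is 20/3 at row 2 (x1 leaves); pivot element 3/4.
Pivot on row 2; the z-row RHS becomes 30 − (-7/2)·(20/3) = 160/3.
Next entering variable (most negative z-row entry -19/3): x2.
Ratio test on column x2 — row 1: (49/3)/(11/3) = 49/11; row 2: (20/3)/(1/3) = 20. Minimum is 49/11 at row 1 (w1 leaves); pivot element 11/3.
After the second pivot the z-row RHS is 160/3 − (-19/3)·(49/11) = 897/11.

897/11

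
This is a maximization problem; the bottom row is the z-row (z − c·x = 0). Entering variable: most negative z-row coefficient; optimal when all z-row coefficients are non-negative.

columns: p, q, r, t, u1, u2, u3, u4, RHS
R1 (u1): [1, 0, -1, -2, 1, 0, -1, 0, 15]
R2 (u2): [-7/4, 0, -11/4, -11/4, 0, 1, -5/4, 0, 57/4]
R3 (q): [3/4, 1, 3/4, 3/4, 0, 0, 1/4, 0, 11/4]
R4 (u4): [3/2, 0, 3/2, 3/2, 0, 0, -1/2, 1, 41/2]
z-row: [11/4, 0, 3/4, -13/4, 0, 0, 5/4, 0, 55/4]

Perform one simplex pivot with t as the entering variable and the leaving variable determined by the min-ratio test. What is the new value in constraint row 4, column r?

Ratio test on column t — row 1: entry -2 ≤ 0; row 2: entry -11/4 ≤ 0; row 3: (11/4)/(3/4) = 11/3; row 4: (41/2)/(3/2) = 41/3. Minimum is 11/3 at row 3 (q leaves); pivot element 3/4.
Divide row 3 by 3/4; eliminate column t from the other rows.
Row 4 update in column r: 3/2 − (3/2)·1 = 0.

0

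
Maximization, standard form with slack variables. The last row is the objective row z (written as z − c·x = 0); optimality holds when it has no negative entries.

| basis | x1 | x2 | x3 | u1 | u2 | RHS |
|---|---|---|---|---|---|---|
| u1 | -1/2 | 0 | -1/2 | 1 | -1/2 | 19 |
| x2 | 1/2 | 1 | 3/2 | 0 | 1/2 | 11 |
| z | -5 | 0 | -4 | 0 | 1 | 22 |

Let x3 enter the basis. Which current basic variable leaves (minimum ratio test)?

x2

Column x3 entries and ratios — u1: -1/2 ≤ 0, skip; x2: 11/(3/2) = 22/3.
Smallest ratio is 22/3 in the row of x2, so x2 leaves.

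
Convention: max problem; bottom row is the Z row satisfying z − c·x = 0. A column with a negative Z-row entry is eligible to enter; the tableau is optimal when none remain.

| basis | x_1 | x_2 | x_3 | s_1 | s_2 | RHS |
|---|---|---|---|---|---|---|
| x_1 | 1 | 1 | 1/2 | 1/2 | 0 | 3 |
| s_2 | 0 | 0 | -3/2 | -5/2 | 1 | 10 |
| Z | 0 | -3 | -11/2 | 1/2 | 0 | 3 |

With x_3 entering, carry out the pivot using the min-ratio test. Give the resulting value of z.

Ratio test on column x_3 — row 1: 3/(1/2) = 6; row 2: entry -3/2 ≤ 0. Minimum is 6 at row 1 (x_1 leaves); pivot element 1/2.
Pivot on row 1; the Z-row RHS becomes 3 − (-11/2)·6 = 36.

36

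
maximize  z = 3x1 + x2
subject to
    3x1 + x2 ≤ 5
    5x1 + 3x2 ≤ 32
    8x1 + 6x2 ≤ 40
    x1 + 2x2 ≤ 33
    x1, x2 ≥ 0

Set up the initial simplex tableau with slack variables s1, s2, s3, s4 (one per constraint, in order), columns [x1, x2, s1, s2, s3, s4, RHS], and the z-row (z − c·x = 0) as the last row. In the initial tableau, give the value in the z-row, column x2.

The z-row carries the negated objective coefficients: the x2 entry is -1.

-1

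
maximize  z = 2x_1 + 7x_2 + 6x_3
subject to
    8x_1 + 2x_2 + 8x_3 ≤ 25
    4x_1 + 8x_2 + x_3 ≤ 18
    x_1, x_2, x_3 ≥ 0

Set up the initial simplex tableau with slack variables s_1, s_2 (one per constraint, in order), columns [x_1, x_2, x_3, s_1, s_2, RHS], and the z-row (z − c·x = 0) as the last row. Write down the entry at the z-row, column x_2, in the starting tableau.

The z-row carries the negated objective coefficients: the x_2 entry is -7.

-7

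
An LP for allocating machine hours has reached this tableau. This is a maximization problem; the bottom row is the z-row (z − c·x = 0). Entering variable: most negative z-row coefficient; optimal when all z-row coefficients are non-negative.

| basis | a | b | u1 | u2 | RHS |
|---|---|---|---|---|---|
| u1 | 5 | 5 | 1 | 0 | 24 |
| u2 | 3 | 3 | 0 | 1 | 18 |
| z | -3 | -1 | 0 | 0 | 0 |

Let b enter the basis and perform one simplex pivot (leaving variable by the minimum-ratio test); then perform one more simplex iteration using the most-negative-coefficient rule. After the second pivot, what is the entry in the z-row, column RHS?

72/5

Ratio test on column b — row 1: 24/5 = 24/5; row 2: 18/3 = 6. Minimum is 24/5 at row 1 (u1 leaves); pivot element 5.
Divide row 1 by 5; eliminate column b from the other rows.
Second iteration: most negative z-row entry is -2 in column a, so a enters.
Ratio test on column a — row 1: (24/5)/1 = 24/5; row 2: entry 0 ≤ 0. Minimum is 24/5 at row 1 (b leaves); pivot element 1.
Divide row 1 by 1; eliminate column a from the other rows.
After both pivots, the entry at the z-row, column RHS is 72/5.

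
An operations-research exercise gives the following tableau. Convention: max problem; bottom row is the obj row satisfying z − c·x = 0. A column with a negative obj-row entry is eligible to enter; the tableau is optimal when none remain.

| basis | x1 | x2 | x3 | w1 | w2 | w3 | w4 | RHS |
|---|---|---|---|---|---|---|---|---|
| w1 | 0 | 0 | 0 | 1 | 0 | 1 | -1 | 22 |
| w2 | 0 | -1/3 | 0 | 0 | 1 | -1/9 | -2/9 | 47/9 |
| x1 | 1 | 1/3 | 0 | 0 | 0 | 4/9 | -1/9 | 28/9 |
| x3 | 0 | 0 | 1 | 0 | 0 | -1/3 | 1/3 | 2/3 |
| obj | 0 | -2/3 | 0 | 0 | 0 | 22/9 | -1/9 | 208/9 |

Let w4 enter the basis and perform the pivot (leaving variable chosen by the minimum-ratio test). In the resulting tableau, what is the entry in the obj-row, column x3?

Ratio test on column w4 — row 1: entry -1 ≤ 0; row 2: entry -2/9 ≤ 0; row 3: entry -1/9 ≤ 0; row 4: (2/3)/(1/3) = 2. Minimum is 2 at row 4 (x3 leaves); pivot element 1/3.
Divide row 4 by 1/3; eliminate column w4 from the other rows.
obj-row update in column x3: 0 − (-1/9)·3 = 1/3.

1/3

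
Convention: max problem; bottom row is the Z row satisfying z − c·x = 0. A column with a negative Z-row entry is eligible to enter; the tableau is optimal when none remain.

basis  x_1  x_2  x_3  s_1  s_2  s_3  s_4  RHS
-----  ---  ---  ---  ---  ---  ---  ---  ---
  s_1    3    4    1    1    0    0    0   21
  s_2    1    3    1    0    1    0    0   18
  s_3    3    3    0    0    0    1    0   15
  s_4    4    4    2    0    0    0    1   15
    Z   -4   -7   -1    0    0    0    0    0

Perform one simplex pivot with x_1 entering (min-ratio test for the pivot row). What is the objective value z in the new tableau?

Ratio test on column x_1 — row 1: 21/3 = 7; row 2: 18/1 = 18; row 3: 15/3 = 5; row 4: 15/4 = 15/4. Minimum is 15/4 at row 4 (s_4 leaves); pivot element 4.
Pivot on row 4; the Z-row RHS becomes 0 − (-4)·(15/4) = 15.

15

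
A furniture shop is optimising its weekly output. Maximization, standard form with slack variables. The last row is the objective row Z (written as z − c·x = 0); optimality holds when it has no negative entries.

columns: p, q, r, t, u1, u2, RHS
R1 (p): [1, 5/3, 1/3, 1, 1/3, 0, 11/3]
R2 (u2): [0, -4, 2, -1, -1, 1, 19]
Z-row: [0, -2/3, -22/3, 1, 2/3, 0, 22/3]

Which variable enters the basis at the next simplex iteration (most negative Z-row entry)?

Negative Z-row entries: q: -2/3, r: -22/3.
The most negative is -22/3 in column r, so r enters.

r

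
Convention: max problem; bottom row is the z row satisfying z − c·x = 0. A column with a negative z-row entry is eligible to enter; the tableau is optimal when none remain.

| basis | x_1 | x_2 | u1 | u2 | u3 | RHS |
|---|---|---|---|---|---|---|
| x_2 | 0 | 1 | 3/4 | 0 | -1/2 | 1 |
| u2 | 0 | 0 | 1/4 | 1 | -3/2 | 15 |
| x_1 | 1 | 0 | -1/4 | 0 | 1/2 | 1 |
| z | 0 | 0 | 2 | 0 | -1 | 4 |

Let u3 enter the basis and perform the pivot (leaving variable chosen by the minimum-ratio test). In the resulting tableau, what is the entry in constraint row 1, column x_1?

1

Ratio test on column u3 — row 1: entry -1/2 ≤ 0; row 2: entry -3/2 ≤ 0; row 3: 1/(1/2) = 2. Minimum is 2 at row 3 (x_1 leaves); pivot element 1/2.
Divide row 3 by 1/2; eliminate column u3 from the other rows.
Row 1 update in column x_1: 0 − (-1/2)·2 = 1.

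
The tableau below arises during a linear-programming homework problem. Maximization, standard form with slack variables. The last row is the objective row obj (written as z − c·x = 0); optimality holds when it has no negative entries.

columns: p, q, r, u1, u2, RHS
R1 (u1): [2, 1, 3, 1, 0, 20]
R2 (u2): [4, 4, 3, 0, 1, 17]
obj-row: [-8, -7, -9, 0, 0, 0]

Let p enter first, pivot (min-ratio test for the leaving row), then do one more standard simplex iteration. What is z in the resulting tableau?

51

Ratio test on column p — row 1: 20/2 = 10; row 2: 17/4 = 17/4. Minimum is 17/4 at row 2 (u2 leaves); pivot element 4.
Pivot on row 2; the obj-row RHS becomes 0 − (-8)·(17/4) = 34.
Next entering variable (most negative obj-row entry -3): r.
Ratio test on column r — row 1: (23/2)/(3/2) = 23/3; row 2: (17/4)/(3/4) = 17/3. Minimum is 17/3 at row 2 (p leaves); pivot element 3/4.
After the second pivot the obj-row RHS is 34 − (-3)·(17/3) = 51.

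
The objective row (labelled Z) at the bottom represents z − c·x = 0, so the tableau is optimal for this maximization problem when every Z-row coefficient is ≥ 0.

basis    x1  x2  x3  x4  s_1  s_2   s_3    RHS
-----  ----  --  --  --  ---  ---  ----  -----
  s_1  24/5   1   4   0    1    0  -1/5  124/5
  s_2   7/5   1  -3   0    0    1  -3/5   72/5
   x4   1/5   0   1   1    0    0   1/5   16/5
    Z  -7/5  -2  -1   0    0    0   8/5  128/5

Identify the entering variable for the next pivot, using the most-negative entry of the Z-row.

Negative Z-row entries: x1: -7/5, x2: -2, x3: -1.
The most negative is -2 in column x2, so x2 enters.

x2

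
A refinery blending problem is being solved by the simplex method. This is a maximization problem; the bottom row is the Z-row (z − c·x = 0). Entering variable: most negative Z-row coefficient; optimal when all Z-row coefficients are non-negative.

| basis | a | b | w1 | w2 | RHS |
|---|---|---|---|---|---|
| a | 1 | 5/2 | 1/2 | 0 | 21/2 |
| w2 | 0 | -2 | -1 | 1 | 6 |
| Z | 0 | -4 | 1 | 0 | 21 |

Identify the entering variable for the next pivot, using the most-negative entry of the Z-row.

b

Negative Z-row entries: b: -4.
The most negative is -4 in column b, so b enters.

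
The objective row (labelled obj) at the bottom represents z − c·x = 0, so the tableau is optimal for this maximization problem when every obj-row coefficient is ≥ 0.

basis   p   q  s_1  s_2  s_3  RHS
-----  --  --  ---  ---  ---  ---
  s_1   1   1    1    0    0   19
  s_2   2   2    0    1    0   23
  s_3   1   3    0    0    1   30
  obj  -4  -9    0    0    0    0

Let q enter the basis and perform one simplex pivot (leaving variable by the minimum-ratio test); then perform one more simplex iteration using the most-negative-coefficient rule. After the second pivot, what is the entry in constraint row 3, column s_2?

Ratio test on column q — row 1: 19/1 = 19; row 2: 23/2 = 23/2; row 3: 30/3 = 10. Minimum is 10 at row 3 (s_3 leaves); pivot element 3.
Divide row 3 by 3; eliminate column q from the other rows.
Second iteration: most negative obj-row entry is -1 in column p, so p enters.
Ratio test on column p — row 1: 9/(2/3) = 27/2; row 2: 3/(4/3) = 9/4; row 3: 10/(1/3) = 30. Minimum is 9/4 at row 2 (s_2 leaves); pivot element 4/3.
Divide row 2 by 4/3; eliminate column p from the other rows.
After both pivots, the entry at constraint row 3, column s_2 is -1/4.

-1/4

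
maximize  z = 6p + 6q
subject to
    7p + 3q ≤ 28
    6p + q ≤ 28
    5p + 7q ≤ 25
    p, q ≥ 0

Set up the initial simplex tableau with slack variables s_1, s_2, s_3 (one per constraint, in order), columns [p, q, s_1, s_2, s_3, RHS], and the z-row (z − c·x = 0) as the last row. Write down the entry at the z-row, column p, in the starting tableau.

The z-row carries the negated objective coefficients: the p entry is -6.

-6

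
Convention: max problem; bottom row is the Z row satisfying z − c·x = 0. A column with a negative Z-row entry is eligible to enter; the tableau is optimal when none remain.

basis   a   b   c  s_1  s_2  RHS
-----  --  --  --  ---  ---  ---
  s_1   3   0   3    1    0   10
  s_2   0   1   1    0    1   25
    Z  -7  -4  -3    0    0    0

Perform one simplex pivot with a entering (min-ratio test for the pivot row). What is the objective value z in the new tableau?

70/3

Ratio test on column a — row 1: 10/3 = 10/3; row 2: entry 0 ≤ 0. Minimum is 10/3 at row 1 (s_1 leaves); pivot element 3.
Pivot on row 1; the Z-row RHS becomes 0 − (-7)·(10/3) = 70/3.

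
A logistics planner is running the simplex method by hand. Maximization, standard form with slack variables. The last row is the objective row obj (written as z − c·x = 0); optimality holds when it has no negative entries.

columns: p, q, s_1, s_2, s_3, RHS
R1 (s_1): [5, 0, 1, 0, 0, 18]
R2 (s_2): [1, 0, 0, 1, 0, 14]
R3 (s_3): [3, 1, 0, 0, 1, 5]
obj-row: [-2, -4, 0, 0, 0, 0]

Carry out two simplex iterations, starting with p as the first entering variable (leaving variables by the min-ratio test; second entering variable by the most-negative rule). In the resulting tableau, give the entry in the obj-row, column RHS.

20

Ratio test on column p — row 1: 18/5 = 18/5; row 2: 14/1 = 14; row 3: 5/3 = 5/3. Minimum is 5/3 at row 3 (s_3 leaves); pivot element 3.
Divide row 3 by 3; eliminate column p from the other rows.
Second iteration: most negative obj-row entry is -10/3 in column q, so q enters.
Ratio test on column q — row 1: entry -5/3 ≤ 0; row 2: entry -1/3 ≤ 0; row 3: (5/3)/(1/3) = 5. Minimum is 5 at row 3 (p leaves); pivot element 1/3.
Divide row 3 by 1/3; eliminate column q from the other rows.
After both pivots, the entry at the obj-row, column RHS is 20.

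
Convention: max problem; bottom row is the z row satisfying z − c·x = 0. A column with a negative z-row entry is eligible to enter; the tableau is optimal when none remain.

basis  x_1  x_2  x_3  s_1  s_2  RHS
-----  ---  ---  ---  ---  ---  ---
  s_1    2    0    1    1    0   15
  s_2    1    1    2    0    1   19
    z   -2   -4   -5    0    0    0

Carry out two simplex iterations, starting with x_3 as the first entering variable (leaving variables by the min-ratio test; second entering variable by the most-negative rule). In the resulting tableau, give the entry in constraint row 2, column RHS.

Ratio test on column x_3 — row 1: 15/1 = 15; row 2: 19/2 = 19/2. Minimum is 19/2 at row 2 (s_2 leaves); pivot element 2.
Divide row 2 by 2; eliminate column x_3 from the other rows.
Second iteration: most negative z-row entry is -3/2 in column x_2, so x_2 enters.
Ratio test on column x_2 — row 1: entry -1/2 ≤ 0; row 2: (19/2)/(1/2) = 19. Minimum is 19 at row 2 (x_3 leaves); pivot element 1/2.
Divide row 2 by 1/2; eliminate column x_2 from the other rows.
After both pivots, the entry at constraint row 2, column RHS is 19.

19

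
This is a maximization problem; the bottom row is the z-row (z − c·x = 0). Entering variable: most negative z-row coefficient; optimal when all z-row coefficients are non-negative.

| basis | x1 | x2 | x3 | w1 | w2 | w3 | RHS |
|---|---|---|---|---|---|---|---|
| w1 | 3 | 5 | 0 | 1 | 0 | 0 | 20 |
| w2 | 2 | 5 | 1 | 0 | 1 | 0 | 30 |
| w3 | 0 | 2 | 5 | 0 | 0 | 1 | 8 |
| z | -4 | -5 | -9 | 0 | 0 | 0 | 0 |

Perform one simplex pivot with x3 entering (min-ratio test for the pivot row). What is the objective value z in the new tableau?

72/5

Ratio test on column x3 — row 1: entry 0 ≤ 0; row 2: 30/1 = 30; row 3: 8/5 = 8/5. Minimum is 8/5 at row 3 (w3 leaves); pivot element 5.
Pivot on row 3; the z-row RHS becomes 0 − (-9)·(8/5) = 72/5.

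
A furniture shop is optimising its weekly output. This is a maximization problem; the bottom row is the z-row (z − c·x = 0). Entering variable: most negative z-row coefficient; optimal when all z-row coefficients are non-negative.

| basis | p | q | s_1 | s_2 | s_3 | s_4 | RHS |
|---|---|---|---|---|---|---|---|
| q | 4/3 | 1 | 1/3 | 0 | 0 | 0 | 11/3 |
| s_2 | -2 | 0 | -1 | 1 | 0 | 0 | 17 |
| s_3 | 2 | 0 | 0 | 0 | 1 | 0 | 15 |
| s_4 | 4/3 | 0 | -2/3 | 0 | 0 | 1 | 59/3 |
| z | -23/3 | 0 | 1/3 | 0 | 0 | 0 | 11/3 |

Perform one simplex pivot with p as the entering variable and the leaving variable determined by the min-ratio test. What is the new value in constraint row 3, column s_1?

Ratio test on column p — row 1: (11/3)/(4/3) = 11/4; row 2: entry -2 ≤ 0; row 3: 15/2 = 15/2; row 4: (59/3)/(4/3) = 59/4. Minimum is 11/4 at row 1 (q leaves); pivot element 4/3.
Divide row 1 by 4/3; eliminate column p from the other rows.
Row 3 update in column s_1: 0 − 2·(1/4) = -1/2.

-1/2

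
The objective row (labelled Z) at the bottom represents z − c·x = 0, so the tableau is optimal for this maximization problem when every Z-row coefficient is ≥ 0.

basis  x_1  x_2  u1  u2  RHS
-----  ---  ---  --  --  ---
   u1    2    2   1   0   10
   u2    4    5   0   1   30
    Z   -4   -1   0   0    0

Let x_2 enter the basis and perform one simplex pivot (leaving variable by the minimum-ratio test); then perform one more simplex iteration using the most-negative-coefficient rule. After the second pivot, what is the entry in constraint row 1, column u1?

Ratio test on column x_2 — row 1: 10/2 = 5; row 2: 30/5 = 6. Minimum is 5 at row 1 (u1 leaves); pivot element 2.
Divide row 1 by 2; eliminate column x_2 from the other rows.
Second iteration: most negative Z-row entry is -3 in column x_1, so x_1 enters.
Ratio test on column x_1 — row 1: 5/1 = 5; row 2: entry -1 ≤ 0. Minimum is 5 at row 1 (x_2 leaves); pivot element 1.
Divide row 1 by 1; eliminate column x_1 from the other rows.
After both pivots, the entry at constraint row 1, column u1 is 1/2.

1/2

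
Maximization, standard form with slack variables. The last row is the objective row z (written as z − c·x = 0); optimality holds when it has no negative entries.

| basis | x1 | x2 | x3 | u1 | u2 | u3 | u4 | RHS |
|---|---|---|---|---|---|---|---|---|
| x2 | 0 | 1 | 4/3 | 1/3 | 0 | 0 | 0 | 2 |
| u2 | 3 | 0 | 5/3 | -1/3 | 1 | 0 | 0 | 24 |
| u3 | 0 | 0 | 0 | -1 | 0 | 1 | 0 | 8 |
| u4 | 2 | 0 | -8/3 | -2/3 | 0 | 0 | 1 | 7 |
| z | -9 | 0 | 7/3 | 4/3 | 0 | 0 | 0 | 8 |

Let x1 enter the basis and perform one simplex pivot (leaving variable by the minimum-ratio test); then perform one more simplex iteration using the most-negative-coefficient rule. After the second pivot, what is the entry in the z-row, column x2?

29/4

Ratio test on column x1 — row 1: entry 0 ≤ 0; row 2: 24/3 = 8; row 3: entry 0 ≤ 0; row 4: 7/2 = 7/2. Minimum is 7/2 at row 4 (u4 leaves); pivot element 2.
Divide row 4 by 2; eliminate column x1 from the other rows.
Second iteration: most negative z-row entry is -29/3 in column x3, so x3 enters.
Ratio test on column x3 — row 1: 2/(4/3) = 3/2; row 2: (27/2)/(17/3) = 81/34; row 3: entry 0 ≤ 0; row 4: entry -4/3 ≤ 0. Minimum is 3/2 at row 1 (x2 leaves); pivot element 4/3.
Divide row 1 by 4/3; eliminate column x3 from the other rows.
After both pivots, the entry at the z-row, column x2 is 29/4.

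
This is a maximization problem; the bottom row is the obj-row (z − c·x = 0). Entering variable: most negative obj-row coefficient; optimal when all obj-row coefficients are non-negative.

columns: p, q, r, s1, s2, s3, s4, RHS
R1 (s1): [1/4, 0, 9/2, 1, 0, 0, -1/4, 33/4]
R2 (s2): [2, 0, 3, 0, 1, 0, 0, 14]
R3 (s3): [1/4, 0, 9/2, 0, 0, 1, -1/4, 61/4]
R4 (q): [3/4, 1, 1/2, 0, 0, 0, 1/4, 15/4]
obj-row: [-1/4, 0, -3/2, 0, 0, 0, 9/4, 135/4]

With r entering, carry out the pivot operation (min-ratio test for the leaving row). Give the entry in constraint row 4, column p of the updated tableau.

Ratio test on column r — row 1: (33/4)/(9/2) = 11/6; row 2: 14/3 = 14/3; row 3: (61/4)/(9/2) = 61/18; row 4: (15/4)/(1/2) = 15/2. Minimum is 11/6 at row 1 (s1 leaves); pivot element 9/2.
Divide row 1 by 9/2; eliminate column r from the other rows.
Row 4 update in column p: 3/4 − (1/2)·(1/18) = 13/18.

13/18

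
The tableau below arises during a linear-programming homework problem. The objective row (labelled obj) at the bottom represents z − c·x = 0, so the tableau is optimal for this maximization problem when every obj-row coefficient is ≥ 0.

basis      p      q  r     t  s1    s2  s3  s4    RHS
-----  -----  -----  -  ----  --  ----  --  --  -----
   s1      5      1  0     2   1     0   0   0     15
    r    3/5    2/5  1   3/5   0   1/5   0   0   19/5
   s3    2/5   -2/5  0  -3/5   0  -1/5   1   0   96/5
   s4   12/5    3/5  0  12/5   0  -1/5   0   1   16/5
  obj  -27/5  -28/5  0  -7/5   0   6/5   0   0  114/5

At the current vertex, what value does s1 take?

15

s1 is basic (row 1); its value is the RHS of that row, 15.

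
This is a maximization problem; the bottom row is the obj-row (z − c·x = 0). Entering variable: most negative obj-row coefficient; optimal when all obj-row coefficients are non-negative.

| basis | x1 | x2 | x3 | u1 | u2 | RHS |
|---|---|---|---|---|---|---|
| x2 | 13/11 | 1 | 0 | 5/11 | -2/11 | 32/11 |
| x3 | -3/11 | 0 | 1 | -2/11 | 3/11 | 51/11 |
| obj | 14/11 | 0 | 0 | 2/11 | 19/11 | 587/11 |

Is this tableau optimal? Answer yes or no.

yes

Every obj-row coefficient is ≥ 0, so the tableau is optimal.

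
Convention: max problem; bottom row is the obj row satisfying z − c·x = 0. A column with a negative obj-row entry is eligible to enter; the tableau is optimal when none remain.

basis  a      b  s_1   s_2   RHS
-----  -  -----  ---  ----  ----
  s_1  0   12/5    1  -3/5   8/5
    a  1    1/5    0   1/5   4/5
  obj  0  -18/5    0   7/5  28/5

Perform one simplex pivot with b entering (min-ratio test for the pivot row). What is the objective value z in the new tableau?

Ratio test on column b — row 1: (8/5)/(12/5) = 2/3; row 2: (4/5)/(1/5) = 4. Minimum is 2/3 at row 1 (s_1 leaves); pivot element 12/5.
Pivot on row 1; the obj-row RHS becomes 28/5 − (-18/5)·(2/3) = 8.

8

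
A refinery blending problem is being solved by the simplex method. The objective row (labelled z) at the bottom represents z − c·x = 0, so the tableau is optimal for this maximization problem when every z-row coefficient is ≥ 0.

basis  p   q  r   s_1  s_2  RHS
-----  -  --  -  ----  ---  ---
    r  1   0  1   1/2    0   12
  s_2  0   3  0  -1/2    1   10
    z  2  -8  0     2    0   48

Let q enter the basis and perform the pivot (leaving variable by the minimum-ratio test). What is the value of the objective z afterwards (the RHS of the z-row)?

Ratio test on column q — row 1: entry 0 ≤ 0; row 2: 10/3 = 10/3. Minimum is 10/3 at row 2 (s_2 leaves); pivot element 3.
Pivot on row 2; the z-row RHS becomes 48 − (-8)·(10/3) = 224/3.

224/3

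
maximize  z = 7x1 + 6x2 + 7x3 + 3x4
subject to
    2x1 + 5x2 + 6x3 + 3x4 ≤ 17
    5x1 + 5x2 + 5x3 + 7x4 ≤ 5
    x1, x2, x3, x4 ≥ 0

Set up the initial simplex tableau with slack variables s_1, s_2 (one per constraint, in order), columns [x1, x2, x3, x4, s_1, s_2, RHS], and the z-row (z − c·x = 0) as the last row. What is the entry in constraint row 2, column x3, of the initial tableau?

Constraint 2 has coefficient 5 on x3.

5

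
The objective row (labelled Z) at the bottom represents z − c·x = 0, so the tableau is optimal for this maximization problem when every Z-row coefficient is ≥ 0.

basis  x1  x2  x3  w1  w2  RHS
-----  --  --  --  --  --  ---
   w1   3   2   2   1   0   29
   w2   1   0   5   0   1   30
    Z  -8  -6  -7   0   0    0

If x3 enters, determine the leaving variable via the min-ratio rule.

w2

Column x3 entries and ratios — w1: 29/2 = 29/2; w2: 30/5 = 6.
Smallest ratio is 6 in the row of w2, so w2 leaves.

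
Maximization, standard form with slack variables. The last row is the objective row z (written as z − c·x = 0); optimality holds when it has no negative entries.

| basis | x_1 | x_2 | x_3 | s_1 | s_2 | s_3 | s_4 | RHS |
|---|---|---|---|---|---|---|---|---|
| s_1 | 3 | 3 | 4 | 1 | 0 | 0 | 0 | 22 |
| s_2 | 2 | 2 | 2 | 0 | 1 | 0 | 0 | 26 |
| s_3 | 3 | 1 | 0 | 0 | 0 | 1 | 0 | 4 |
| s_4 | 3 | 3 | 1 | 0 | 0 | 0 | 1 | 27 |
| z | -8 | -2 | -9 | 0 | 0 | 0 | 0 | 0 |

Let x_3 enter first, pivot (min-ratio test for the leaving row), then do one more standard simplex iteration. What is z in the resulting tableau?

Ratio test on column x_3 — row 1: 22/4 = 11/2; row 2: 26/2 = 13; row 3: entry 0 ≤ 0; row 4: 27/1 = 27. Minimum is 11/2 at row 1 (s_1 leaves); pivot element 4.
Pivot on row 1; the z-row RHS becomes 0 − (-9)·(11/2) = 99/2.
Next entering variable (most negative z-row entry -5/4): x_1.
Ratio test on column x_1 — row 1: (11/2)/(3/4) = 22/3; row 2: 15/(1/2) = 30; row 3: 4/3 = 4/3; row 4: (43/2)/(9/4) = 86/9. Minimum is 4/3 at row 3 (s_3 leaves); pivot element 3.
After the second pivot the z-row RHS is 99/2 − (-5/4)·(4/3) = 307/6.

307/6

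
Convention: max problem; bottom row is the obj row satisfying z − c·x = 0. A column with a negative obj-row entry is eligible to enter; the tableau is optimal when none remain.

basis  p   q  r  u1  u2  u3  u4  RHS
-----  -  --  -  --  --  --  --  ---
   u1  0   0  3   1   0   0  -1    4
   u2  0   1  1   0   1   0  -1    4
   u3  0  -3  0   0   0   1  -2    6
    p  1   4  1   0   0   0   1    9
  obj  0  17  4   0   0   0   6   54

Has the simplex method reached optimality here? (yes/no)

yes

Every obj-row coefficient is ≥ 0, so the tableau is optimal.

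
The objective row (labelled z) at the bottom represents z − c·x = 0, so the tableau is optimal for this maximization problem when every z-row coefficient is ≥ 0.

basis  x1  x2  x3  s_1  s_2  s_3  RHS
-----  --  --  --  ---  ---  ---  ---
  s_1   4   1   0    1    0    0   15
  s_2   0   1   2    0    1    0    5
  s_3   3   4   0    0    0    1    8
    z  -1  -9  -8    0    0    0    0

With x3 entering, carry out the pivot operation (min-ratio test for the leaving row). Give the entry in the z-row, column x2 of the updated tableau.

Ratio test on column x3 — row 1: entry 0 ≤ 0; row 2: 5/2 = 5/2; row 3: entry 0 ≤ 0. Minimum is 5/2 at row 2 (s_2 leaves); pivot element 2.
Divide row 2 by 2; eliminate column x3 from the other rows.
z-row update in column x2: -9 − (-8)·(1/2) = -5.

-5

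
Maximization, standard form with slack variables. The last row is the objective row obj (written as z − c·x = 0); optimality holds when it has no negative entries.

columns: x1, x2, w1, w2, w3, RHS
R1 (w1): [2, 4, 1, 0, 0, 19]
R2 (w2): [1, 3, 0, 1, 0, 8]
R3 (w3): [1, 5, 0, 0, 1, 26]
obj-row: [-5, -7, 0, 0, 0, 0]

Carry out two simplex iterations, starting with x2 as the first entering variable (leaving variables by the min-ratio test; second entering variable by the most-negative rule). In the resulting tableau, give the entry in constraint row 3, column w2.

Ratio test on column x2 — row 1: 19/4 = 19/4; row 2: 8/3 = 8/3; row 3: 26/5 = 26/5. Minimum is 8/3 at row 2 (w2 leaves); pivot element 3.
Divide row 2 by 3; eliminate column x2 from the other rows.
Second iteration: most negative obj-row entry is -8/3 in column x1, so x1 enters.
Ratio test on column x1 — row 1: (25/3)/(2/3) = 25/2; row 2: (8/3)/(1/3) = 8; row 3: entry -2/3 ≤ 0. Minimum is 8 at row 2 (x2 leaves); pivot element 1/3.
Divide row 2 by 1/3; eliminate column x1 from the other rows.
After both pivots, the entry at constraint row 3, column w2 is -1.

-1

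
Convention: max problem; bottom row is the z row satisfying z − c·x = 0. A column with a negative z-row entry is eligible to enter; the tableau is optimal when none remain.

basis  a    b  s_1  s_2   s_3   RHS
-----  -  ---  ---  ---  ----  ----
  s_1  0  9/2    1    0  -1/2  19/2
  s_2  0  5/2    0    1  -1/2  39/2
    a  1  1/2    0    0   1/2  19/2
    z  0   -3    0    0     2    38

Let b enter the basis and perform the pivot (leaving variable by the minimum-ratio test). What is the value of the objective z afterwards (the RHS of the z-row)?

Ratio test on column b — row 1: (19/2)/(9/2) = 19/9; row 2: (39/2)/(5/2) = 39/5; row 3: (19/2)/(1/2) = 19. Minimum is 19/9 at row 1 (s_1 leaves); pivot element 9/2.
Pivot on row 1; the z-row RHS becomes 38 − (-3)·(19/9) = 133/3.

133/3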